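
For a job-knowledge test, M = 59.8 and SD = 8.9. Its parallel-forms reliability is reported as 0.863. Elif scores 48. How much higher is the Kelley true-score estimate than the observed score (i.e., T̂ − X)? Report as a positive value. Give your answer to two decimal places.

1.62

T̂ = 0.863(48) + 0.137(59.8) = 41.424 + 8.1926 = 49.6166 → 49.617
T̂ − X = 49.617 − 48 = 1.617 → 1.62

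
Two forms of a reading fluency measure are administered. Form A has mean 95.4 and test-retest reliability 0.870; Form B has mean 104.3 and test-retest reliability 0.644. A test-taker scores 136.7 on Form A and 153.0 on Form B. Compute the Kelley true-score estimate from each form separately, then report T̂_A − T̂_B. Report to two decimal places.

T̂_A = 0.870(136.7) + 0.130(95.4) = 131.3310
T̂_B = 0.644(153.0) + 0.356(104.3) = 135.6628
T̂_A − T̂_B = -4.3318

-4.33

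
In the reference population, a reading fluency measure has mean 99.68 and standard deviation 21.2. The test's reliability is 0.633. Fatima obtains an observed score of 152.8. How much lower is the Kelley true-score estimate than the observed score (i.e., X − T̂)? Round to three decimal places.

Weight the observed score by reliability and the mean by (1 − reliability): T̂ = 0.633·152.8 + 0.367·99.68 = 96.7224 + 36.58256 = 133.30496.
X − T̂ = 152.8 − 133.3050 = 19.4950 → 19.495

19.495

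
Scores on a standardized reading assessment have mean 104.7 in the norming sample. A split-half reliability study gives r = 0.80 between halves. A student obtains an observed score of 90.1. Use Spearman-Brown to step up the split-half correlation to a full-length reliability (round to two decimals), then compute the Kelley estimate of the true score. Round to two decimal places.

91.71

Spearman-Brown: ρ = 2r/(1 + r) = 2(0.80)/(1 + 0.80) = 1.600/1.80 = 0.8889 → 0.89
Weight the observed score by reliability and the mean by (1 − reliability): T̂ = 0.89·90.1 + 0.11·104.7 = 80.189 + 11.517 = 91.706.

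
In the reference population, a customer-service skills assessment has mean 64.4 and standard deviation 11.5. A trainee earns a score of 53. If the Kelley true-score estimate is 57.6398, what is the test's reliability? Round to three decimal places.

0.593

T̂ = ρX + (1 − ρ)μ  ⇒  T̂ − μ = ρ(X − μ)
ρ = (T̂ − μ)/(X − μ) = (57.6398 − 64.4) / (53 − 64.4) = -6.7602 / -11.4 = 0.59300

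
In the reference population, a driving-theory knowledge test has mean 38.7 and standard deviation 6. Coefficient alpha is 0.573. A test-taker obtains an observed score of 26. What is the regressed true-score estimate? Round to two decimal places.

31.42

T̂ = 0.573(26) + 0.427(38.7) = 14.898 + 16.5249 = 31.423 → 31.42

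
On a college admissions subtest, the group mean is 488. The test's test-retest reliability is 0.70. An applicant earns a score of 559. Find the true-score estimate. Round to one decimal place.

537.7

T̂ = 0.70(559) + 0.30(488) = 391.30 + 146.40 = 537.70 → 537.7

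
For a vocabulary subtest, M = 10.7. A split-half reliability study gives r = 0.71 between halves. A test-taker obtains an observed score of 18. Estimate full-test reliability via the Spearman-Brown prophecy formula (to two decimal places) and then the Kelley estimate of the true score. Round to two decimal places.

16.76

Spearman-Brown: ρ = 2r/(1 + r) = 2(0.71)/(1 + 0.71) = 1.420/1.71 = 0.8304 → 0.83
T̂ = ρX + (1 − ρ)μ
  = 0.83 × 18 + 0.17 × 10.7
  = 14.94 + 1.819
  = 16.759
  ≈ 16.76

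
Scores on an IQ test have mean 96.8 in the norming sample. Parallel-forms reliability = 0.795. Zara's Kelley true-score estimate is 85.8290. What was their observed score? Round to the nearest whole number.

83

T̂ = ρX + (1 − ρ)μ  ⇒  X = (T̂ − (1 − ρ)μ) / ρ
X = (85.8290 − 0.205 × 96.8) / 0.795 = (85.8290 − 19.8440) / 0.795 = 65.9850 / 0.795 = 83.00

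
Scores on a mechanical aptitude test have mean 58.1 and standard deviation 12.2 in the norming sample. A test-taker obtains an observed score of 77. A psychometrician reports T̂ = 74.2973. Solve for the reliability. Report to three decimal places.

T̂ = ρX + (1 − ρ)μ  ⇒  T̂ − μ = ρ(X − μ)
ρ = (T̂ − μ)/(X − μ) = (74.2973 − 58.1) / (77 − 58.1) = 16.1973 / 18.9 = 0.85700

0.857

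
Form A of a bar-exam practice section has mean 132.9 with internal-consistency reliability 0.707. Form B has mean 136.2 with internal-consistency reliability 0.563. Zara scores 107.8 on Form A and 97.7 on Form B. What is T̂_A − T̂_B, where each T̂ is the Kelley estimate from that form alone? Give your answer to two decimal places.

T̂_A = 0.707(107.8) + 0.293(132.9) = 115.1543
T̂_B = 0.563(97.7) + 0.437(136.2) = 114.5245
T̂_A − T̂_B = 0.6298

0.63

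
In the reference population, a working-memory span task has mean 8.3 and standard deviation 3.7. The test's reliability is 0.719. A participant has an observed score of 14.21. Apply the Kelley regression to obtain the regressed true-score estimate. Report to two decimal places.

Kelley's formula gives T̂ = 0.719·14.21 + 0.281·8.3 = 10.21699 + 2.3323 = 12.549.

12.55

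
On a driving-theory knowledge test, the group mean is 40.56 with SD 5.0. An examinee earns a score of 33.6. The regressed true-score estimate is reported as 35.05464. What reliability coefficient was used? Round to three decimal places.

0.791

T̂ = ρX + (1 − ρ)μ  ⇒  T̂ − μ = ρ(X − μ)
ρ = (T̂ − μ)/(X − μ) = (35.05464 − 40.56) / (33.6 − 40.56) = -5.50536 / -6.96 = 0.79100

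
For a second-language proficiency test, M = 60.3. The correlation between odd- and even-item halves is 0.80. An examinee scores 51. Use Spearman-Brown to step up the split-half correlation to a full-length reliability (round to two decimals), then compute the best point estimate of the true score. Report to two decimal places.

52.02

Spearman-Brown: ρ = 2r/(1 + r) = 2(0.80)/(1 + 0.80) = 1.600/1.80 = 0.8889 → 0.89
T̂ = ρX + (1 − ρ)μ
  = 0.89 × 51 + 0.11 × 60.3
  = 45.39 + 6.633
  = 52.023
  ≈ 52.02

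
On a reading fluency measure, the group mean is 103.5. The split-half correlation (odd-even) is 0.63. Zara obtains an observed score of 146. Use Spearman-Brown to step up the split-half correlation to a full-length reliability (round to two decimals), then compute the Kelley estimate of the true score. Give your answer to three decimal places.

136.225

Spearman-Brown: ρ = 2r/(1 + r) = 2(0.63)/(1 + 0.63) = 1.260/1.63 = 0.7730 → 0.77
Kelley's formula gives T̂ = 0.77·146 + 0.23·103.5 = 112.42 + 23.805 = 136.2250.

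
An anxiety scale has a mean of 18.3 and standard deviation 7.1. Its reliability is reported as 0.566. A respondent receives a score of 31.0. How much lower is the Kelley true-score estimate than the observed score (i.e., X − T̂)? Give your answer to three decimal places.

T̂ = 0.566(31.0) + 0.434(18.3) = 17.5460 + 7.9422 = 25.48820 → 25.4882
X − T̂ = 31.0 − 25.4882 = 5.5118 → 5.512

5.512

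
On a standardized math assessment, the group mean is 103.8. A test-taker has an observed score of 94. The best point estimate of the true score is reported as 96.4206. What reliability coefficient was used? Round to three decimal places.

T̂ = ρX + (1 − ρ)μ  ⇒  T̂ − μ = ρ(X − μ)
ρ = (T̂ − μ)/(X − μ) = (96.4206 − 103.8) / (94 − 103.8) = -7.3794 / -9.8 = 0.75300

0.753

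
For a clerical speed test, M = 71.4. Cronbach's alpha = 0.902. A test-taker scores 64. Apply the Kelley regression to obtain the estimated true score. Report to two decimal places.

Weight the observed score by reliability and the mean by (1 − reliability): T̂ = 0.902·64 + 0.098·71.4 = 57.728 + 6.9972 = 64.725.

64.73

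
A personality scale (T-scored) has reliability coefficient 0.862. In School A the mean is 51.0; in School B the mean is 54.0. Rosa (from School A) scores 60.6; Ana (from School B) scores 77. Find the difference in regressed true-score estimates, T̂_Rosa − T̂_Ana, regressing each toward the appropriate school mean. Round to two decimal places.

-14.55

T̂_Rosa = 0.862(60.6) + 0.138(51.0) = 59.2752
T̂_Ana = 0.862(77) + 0.138(54.0) = 73.8260
Difference = 59.2752 − 73.8260 = -14.5508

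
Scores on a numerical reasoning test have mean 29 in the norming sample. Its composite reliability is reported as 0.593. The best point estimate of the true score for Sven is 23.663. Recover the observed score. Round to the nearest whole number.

T̂ = ρX + (1 − ρ)μ  ⇒  X = (T̂ − (1 − ρ)μ) / ρ
X = (23.663 − 0.407 × 29) / 0.593 = (23.663 − 11.803) / 0.593 = 11.860 / 0.593 = 20.00

20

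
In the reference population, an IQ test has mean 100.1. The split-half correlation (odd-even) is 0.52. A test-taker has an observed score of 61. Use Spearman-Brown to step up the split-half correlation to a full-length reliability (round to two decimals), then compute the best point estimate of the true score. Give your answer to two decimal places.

73.51

Spearman-Brown: ρ = 2r/(1 + r) = 2(0.52)/(1 + 0.52) = 1.040/1.52 = 0.6842 → 0.68
T̂ = ρX + (1 − ρ)μ
  = 0.68 × 61 + 0.32 × 100.1
  = 41.48 + 32.032
  = 73.512
  ≈ 73.51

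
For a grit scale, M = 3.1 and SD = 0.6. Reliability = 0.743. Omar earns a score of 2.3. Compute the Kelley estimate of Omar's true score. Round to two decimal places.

Kelley's formula gives T̂ = 0.743·2.3 + 0.257·3.1 = 1.7089 + 0.7967 = 2.506.

2.51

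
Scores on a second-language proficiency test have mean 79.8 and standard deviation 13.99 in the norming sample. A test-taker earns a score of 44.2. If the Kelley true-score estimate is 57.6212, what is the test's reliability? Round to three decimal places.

0.623

T̂ = ρX + (1 − ρ)μ  ⇒  T̂ − μ = ρ(X − μ)
ρ = (T̂ − μ)/(X − μ) = (57.6212 − 79.8) / (44.2 − 79.8) = -22.1788 / -35.6 = 0.62300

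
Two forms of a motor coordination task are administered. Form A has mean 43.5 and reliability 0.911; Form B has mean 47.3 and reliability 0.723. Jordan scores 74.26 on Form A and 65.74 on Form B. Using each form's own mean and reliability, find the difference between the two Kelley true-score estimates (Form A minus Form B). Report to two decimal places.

10.89

T̂_A = 0.911(74.26) + 0.089(43.5) = 71.5224
T̂_B = 0.723(65.74) + 0.277(47.3) = 60.6321
T̂_A − T̂_B = 10.8902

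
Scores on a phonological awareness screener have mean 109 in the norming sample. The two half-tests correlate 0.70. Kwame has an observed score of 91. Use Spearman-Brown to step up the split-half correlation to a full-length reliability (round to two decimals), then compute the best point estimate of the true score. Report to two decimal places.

Spearman-Brown: ρ = 2r/(1 + r) = 2(0.70)/(1 + 0.70) = 1.400/1.70 = 0.8235 → 0.82
Weight the observed score by reliability and the mean by (1 − reliability): T̂ = 0.82·91 + 0.18·109 = 74.62 + 19.62 = 94.240.

94.24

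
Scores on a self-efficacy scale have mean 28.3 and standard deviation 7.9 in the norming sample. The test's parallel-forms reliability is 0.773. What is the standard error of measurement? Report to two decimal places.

3.76

SEM = SD · √(1 − ρ) = 7.9 × √0.227 = 7.9 × 0.4764 = 3.764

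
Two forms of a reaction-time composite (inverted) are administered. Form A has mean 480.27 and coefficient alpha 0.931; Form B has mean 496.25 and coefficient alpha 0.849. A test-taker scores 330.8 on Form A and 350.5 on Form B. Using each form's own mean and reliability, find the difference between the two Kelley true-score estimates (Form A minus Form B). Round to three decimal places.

-31.395

T̂_A = 0.931(330.8) + 0.069(480.27) = 341.11343
T̂_B = 0.849(350.5) + 0.151(496.25) = 372.50825
T̂_A − T̂_B = -31.39482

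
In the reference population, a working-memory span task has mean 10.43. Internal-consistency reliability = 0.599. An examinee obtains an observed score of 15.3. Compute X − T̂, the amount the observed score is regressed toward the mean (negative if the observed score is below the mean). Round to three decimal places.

1.953

T̂ = ρX + (1 − ρ)μ
  = 0.599 × 15.3 + 0.401 × 10.43
  = 9.1647 + 4.18243
  = 13.34713
  ≈ 13.3471
X − T̂ = 15.3 − 13.3471 = 1.9529 → 1.953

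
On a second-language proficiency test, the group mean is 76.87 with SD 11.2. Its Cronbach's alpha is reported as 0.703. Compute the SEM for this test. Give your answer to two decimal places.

SEM = SD · √(1 − ρ) = 11.2 × √0.297 = 11.2 × 0.5450 = 6.104

6.10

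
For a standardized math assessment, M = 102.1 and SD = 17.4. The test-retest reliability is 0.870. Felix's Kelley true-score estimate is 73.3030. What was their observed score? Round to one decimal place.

69.0

T̂ = ρX + (1 − ρ)μ  ⇒  X = (T̂ − (1 − ρ)μ) / ρ
X = (73.3030 − 0.130 × 102.1) / 0.870 = (73.3030 − 13.2730) / 0.870 = 60.0300 / 0.870 = 69.000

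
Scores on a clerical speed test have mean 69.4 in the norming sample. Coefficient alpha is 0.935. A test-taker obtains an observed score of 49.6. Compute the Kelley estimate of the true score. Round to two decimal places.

50.89

T̂ = 0.935(49.6) + 0.065(69.4) = 46.3760 + 4.5110 = 50.887 → 50.89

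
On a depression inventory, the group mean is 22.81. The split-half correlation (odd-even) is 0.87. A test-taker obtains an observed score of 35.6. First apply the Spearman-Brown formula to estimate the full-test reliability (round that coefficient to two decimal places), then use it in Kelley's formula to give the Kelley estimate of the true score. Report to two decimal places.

34.70

Spearman-Brown: ρ = 2r/(1 + r) = 2(0.87)/(1 + 0.87) = 1.740/1.87 = 0.9305 → 0.93
T̂ = 0.93(35.6) + 0.07(22.81) = 33.108 + 1.5967 = 34.705 → 34.70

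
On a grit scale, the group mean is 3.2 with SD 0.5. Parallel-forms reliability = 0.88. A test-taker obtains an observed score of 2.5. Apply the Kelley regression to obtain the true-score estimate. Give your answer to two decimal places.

T̂ = 0.88(2.5) + 0.12(3.2) = 2.200 + 0.384 = 2.584 → 2.58

2.58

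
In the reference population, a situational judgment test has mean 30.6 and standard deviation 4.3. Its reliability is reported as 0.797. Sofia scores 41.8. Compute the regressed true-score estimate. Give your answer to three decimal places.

39.526

T̂ = 0.797(41.8) + 0.203(30.6) = 33.3146 + 6.2118 = 39.5264 → 39.526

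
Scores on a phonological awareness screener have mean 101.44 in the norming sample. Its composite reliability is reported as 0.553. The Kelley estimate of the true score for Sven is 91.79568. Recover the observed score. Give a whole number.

84

T̂ = ρX + (1 − ρ)μ  ⇒  X = (T̂ − (1 − ρ)μ) / ρ
X = (91.79568 − 0.447 × 101.44) / 0.553 = (91.79568 − 45.34368) / 0.553 = 46.45200 / 0.553 = 84.00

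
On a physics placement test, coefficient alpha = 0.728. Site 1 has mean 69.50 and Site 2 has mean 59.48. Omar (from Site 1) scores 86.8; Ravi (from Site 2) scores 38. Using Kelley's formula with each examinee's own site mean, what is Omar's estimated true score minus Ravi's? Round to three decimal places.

T̂_Omar = 0.728(86.8) + 0.272(69.50) = 82.09440
T̂_Ravi = 0.728(38) + 0.272(59.48) = 43.84256
Difference = 82.09440 − 43.84256 = 38.25184

38.252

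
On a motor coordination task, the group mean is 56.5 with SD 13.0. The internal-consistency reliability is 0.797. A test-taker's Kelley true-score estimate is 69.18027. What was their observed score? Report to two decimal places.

T̂ = ρX + (1 − ρ)μ  ⇒  X = (T̂ − (1 − ρ)μ) / ρ
X = (69.18027 − 0.203 × 56.5) / 0.797 = (69.18027 − 11.4695) / 0.797 = 57.71077 / 0.797 = 72.4100

72.41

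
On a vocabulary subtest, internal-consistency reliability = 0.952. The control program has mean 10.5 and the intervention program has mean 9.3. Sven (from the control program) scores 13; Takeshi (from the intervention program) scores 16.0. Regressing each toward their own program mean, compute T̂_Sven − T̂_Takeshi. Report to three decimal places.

-2.798

T̂_Sven = 0.952(13) + 0.048(10.5) = 12.88000
T̂_Takeshi = 0.952(16.0) + 0.048(9.3) = 15.67840
Difference = 12.88000 − 15.67840 = -2.79840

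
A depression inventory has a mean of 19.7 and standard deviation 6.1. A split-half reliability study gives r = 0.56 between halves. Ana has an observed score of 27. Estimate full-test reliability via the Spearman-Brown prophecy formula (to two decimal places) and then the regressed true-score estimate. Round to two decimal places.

Spearman-Brown: ρ = 2r/(1 + r) = 2(0.56)/(1 + 0.56) = 1.120/1.56 = 0.7179 → 0.72
T̂ = 0.72(27) + 0.28(19.7) = 19.44 + 5.516 = 24.956 → 24.96

24.96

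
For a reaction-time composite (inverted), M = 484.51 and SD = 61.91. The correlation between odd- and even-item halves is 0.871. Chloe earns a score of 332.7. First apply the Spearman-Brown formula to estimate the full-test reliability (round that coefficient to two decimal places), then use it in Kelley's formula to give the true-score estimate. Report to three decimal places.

Spearman-Brown: ρ = 2r/(1 + r) = 2(0.871)/(1 + 0.871) = 1.7420/1.871 = 0.9311 → 0.93
Regress the observed score toward the mean by the unreliability: T̂ = 0.93·332.7 + 0.07·484.51 = 309.411 + 33.9157 = 343.3267.

343.327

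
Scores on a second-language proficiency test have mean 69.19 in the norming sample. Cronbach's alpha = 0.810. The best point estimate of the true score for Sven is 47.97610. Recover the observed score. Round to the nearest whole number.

43

T̂ = ρX + (1 − ρ)μ  ⇒  X = (T̂ − (1 − ρ)μ) / ρ
X = (47.97610 − 0.190 × 69.19) / 0.810 = (47.97610 − 13.14610) / 0.810 = 34.83000 / 0.810 = 43.00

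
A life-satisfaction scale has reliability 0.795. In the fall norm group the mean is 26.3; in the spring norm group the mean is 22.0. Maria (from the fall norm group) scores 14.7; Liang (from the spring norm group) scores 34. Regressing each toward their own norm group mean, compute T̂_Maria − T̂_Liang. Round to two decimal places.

T̂_Maria = 0.795(14.7) + 0.205(26.3) = 17.0780
T̂_Liang = 0.795(34) + 0.205(22.0) = 31.5400
Difference = 17.0780 − 31.5400 = -14.4620

-14.46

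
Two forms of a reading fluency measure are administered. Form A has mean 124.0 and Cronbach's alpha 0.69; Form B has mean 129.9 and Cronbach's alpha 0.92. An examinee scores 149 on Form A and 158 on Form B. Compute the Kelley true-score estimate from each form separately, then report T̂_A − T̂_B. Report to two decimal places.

-14.50

T̂_A = 0.69(149) + 0.31(124.0) = 141.2500
T̂_B = 0.92(158) + 0.08(129.9) = 155.7520
T̂_A − T̂_B = -14.5020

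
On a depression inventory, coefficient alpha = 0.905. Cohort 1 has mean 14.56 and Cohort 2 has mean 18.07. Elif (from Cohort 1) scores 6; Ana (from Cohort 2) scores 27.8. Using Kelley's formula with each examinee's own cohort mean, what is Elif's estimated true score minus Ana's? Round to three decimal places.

T̂_Elif = 0.905(6) + 0.095(14.56) = 6.81320
T̂_Ana = 0.905(27.8) + 0.095(18.07) = 26.87565
Difference = 6.81320 − 26.87565 = -20.06245

-20.062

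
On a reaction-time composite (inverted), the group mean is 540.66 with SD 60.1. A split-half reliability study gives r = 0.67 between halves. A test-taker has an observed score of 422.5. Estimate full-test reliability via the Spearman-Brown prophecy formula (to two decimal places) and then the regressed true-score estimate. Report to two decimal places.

446.13

Spearman-Brown: ρ = 2r/(1 + r) = 2(0.67)/(1 + 0.67) = 1.340/1.67 = 0.8024 → 0.80
Kelley's formula gives T̂ = 0.80·422.5 + 0.20·540.66 = 338.000 + 108.1320 = 446.132.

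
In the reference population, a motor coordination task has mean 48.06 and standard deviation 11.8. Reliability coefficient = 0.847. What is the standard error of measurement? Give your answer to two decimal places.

SEM = SD · √(1 − ρ) = 11.8 × √0.153 = 11.8 × 0.3912 = 4.616

4.62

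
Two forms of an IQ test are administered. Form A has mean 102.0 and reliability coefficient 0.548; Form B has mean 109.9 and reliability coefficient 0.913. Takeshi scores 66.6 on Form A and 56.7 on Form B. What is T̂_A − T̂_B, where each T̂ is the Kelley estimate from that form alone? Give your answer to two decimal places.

T̂_A = 0.548(66.6) + 0.452(102.0) = 82.6008
T̂_B = 0.913(56.7) + 0.087(109.9) = 61.3284
T̂_A − T̂_B = 21.2724

21.27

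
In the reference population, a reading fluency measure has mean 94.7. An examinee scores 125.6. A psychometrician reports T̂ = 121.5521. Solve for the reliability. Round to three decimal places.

0.869

T̂ = ρX + (1 − ρ)μ  ⇒  T̂ − μ = ρ(X − μ)
ρ = (T̂ − μ)/(X − μ) = (121.5521 − 94.7) / (125.6 − 94.7) = 26.8521 / 30.9 = 0.86900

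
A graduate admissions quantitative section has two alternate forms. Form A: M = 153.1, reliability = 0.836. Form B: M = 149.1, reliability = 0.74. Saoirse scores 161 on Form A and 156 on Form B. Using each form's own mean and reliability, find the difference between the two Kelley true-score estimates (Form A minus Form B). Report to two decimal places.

T̂_A = 0.836(161) + 0.164(153.1) = 159.7044
T̂_B = 0.74(156) + 0.26(149.1) = 154.2060
T̂_A − T̂_B = 5.4984

5.50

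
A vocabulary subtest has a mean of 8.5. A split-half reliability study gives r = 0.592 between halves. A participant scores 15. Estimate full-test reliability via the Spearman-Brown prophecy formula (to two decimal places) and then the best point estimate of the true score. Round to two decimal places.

13.31

Spearman-Brown: ρ = 2r/(1 + r) = 2(0.592)/(1 + 0.592) = 1.1840/1.592 = 0.7437 → 0.74
T̂ = ρX + (1 − ρ)μ
  = 0.74 × 15 + 0.26 × 8.5
  = 11.10 + 2.210
  = 13.310
  ≈ 13.31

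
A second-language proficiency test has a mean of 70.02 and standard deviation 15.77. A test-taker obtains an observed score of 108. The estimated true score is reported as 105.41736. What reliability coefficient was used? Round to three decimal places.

T̂ = ρX + (1 − ρ)μ  ⇒  T̂ − μ = ρ(X − μ)
ρ = (T̂ − μ)/(X − μ) = (105.41736 − 70.02) / (108 − 70.02) = 35.39736 / 37.98 = 0.93200

0.932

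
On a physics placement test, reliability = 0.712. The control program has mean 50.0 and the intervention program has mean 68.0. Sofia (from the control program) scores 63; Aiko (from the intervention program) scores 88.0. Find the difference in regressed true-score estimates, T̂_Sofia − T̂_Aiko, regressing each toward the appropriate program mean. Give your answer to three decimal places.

T̂_Sofia = 0.712(63) + 0.288(50.0) = 59.25600
T̂_Aiko = 0.712(88.0) + 0.288(68.0) = 82.24000
Difference = 59.25600 − 82.24000 = -22.98400

-22.984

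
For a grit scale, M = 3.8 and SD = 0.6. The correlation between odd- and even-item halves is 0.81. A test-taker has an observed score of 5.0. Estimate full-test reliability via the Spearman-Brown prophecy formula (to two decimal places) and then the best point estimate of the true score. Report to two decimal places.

Spearman-Brown: ρ = 2r/(1 + r) = 2(0.81)/(1 + 0.81) = 1.620/1.81 = 0.8950 → 0.90
Weight the observed score by reliability and the mean by (1 − reliability): T̂ = 0.90·5.0 + 0.10·3.8 = 4.500 + 0.380 = 4.880.

4.88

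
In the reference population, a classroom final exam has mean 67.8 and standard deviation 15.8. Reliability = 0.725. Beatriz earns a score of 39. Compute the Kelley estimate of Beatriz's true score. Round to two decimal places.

T̂ = 0.725(39) + 0.275(67.8) = 28.275 + 18.6450 = 46.920 → 46.92

46.92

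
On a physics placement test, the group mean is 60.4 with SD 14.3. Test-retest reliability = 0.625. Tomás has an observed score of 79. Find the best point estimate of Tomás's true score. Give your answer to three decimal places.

72.025

T̂ = 0.625(79) + 0.375(60.4) = 49.375 + 22.6500 = 72.0250 → 72.025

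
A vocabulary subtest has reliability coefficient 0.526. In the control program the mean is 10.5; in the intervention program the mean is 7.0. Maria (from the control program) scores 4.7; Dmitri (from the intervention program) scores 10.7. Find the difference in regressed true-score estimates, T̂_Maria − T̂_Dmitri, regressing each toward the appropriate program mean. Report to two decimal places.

-1.50

T̂_Maria = 0.526(4.7) + 0.474(10.5) = 7.4492
T̂_Dmitri = 0.526(10.7) + 0.474(7.0) = 8.9462
Difference = 7.4492 − 8.9462 = -1.4970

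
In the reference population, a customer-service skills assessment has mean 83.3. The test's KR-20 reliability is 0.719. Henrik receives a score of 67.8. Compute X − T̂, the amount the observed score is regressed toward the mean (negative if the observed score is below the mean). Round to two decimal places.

T̂ = 0.719(67.8) + 0.281(83.3) = 48.7482 + 23.4073 = 72.1555 → 72.156
X − T̂ = 67.8 − 72.156 = -4.356 → -4.36

-4.36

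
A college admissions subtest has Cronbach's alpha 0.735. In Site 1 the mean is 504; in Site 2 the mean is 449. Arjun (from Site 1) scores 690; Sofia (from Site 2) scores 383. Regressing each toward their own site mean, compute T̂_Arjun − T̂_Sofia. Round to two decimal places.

240.22

T̂_Arjun = 0.735(690) + 0.265(504) = 640.7100
T̂_Sofia = 0.735(383) + 0.265(449) = 400.4900
Difference = 640.7100 − 400.4900 = 240.2200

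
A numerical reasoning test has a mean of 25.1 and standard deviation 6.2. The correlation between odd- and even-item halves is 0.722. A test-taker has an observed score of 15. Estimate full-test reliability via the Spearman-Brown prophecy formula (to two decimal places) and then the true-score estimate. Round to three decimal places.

16.616

Spearman-Brown: ρ = 2r/(1 + r) = 2(0.722)/(1 + 0.722) = 1.4440/1.722 = 0.8386 → 0.84
Weight the observed score by reliability and the mean by (1 − reliability): T̂ = 0.84·15 + 0.16·25.1 = 12.60 + 4.016 = 16.6160.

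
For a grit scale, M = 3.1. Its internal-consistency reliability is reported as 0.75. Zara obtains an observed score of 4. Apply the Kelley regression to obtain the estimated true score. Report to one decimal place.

3.8

T̂ = 0.75(4) + 0.25(3.1) = 3.00 + 0.775 = 3.77 → 3.8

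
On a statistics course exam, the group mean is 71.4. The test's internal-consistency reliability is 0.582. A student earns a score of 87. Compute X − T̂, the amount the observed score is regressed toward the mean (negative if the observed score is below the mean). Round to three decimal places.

T̂ = ρX + (1 − ρ)μ
  = 0.582 × 87 + 0.418 × 71.4
  = 50.634 + 29.8452
  = 80.47920
  ≈ 80.4792
X − T̂ = 87 − 80.4792 = 6.5208 → 6.521

6.521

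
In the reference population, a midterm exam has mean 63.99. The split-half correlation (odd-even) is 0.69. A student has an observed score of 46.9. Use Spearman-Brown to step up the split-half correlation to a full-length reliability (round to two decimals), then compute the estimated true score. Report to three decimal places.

49.976

Spearman-Brown: ρ = 2r/(1 + r) = 2(0.69)/(1 + 0.69) = 1.380/1.69 = 0.8166 → 0.82
Regress the observed score toward the mean by the unreliability: T̂ = 0.82·46.9 + 0.18·63.99 = 38.458 + 11.5182 = 49.9762.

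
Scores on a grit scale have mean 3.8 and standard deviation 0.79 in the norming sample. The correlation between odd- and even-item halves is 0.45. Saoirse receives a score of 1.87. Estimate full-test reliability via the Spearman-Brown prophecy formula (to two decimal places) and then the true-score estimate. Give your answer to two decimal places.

Spearman-Brown: ρ = 2r/(1 + r) = 2(0.45)/(1 + 0.45) = 0.900/1.45 = 0.6207 → 0.62
Weight the observed score by reliability and the mean by (1 − reliability): T̂ = 0.62·1.87 + 0.38·3.8 = 1.1594 + 1.444 = 2.603.

2.60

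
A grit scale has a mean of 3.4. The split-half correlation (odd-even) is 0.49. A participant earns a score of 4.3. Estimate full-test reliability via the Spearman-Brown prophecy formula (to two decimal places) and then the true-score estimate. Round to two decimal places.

Spearman-Brown: ρ = 2r/(1 + r) = 2(0.49)/(1 + 0.49) = 0.980/1.49 = 0.6577 → 0.66
T̂ = ρX + (1 − ρ)μ
  = 0.66 × 4.3 + 0.34 × 3.4
  = 2.838 + 1.156
  = 3.994
  ≈ 3.99

3.99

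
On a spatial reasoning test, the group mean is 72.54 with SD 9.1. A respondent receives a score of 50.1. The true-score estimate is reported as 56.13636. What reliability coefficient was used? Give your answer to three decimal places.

0.731

T̂ = ρX + (1 − ρ)μ  ⇒  T̂ − μ = ρ(X − μ)
ρ = (T̂ − μ)/(X − μ) = (56.13636 − 72.54) / (50.1 − 72.54) = -16.40364 / -22.44 = 0.73100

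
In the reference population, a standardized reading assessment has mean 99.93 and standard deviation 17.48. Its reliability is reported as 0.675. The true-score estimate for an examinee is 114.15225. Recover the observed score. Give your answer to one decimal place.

121.0

T̂ = ρX + (1 − ρ)μ  ⇒  X = (T̂ − (1 − ρ)μ) / ρ
X = (114.15225 − 0.325 × 99.93) / 0.675 = (114.15225 − 32.47725) / 0.675 = 81.67500 / 0.675 = 121.000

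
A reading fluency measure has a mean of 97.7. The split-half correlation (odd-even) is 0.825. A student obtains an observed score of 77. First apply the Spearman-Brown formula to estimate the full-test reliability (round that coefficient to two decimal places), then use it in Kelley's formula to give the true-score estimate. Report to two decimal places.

79.07

Spearman-Brown: ρ = 2r/(1 + r) = 2(0.825)/(1 + 0.825) = 1.6500/1.825 = 0.9041 → 0.90
T̂ = ρX + (1 − ρ)μ
  = 0.90 × 77 + 0.10 × 97.7
  = 69.30 + 9.770
  = 79.070
  ≈ 79.07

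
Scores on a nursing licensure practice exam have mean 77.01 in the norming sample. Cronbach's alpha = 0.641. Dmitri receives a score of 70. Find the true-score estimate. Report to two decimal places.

T̂ = 0.641(70) + 0.359(77.01) = 44.870 + 27.64659 = 72.517 → 72.52

72.52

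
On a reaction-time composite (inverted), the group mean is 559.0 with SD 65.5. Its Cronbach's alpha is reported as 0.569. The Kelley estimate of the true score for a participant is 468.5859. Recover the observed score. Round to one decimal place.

400.1

T̂ = ρX + (1 − ρ)μ  ⇒  X = (T̂ − (1 − ρ)μ) / ρ
X = (468.5859 − 0.431 × 559.0) / 0.569 = (468.5859 − 240.9290) / 0.569 = 227.6569 / 0.569 = 400.100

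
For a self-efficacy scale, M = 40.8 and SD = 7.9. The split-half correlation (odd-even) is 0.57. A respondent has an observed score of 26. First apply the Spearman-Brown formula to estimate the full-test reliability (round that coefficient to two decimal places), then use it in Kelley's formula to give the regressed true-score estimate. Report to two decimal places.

Spearman-Brown: ρ = 2r/(1 + r) = 2(0.57)/(1 + 0.57) = 1.140/1.57 = 0.7261 → 0.73
Regress the observed score toward the mean by the unreliability: T̂ = 0.73·26 + 0.27·40.8 = 18.98 + 11.016 = 29.996.

30.00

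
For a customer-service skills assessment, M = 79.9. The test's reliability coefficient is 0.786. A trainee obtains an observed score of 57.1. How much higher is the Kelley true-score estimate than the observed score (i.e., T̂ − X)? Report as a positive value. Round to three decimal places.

T̂ = ρX + (1 − ρ)μ
  = 0.786 × 57.1 + 0.214 × 79.9
  = 44.8806 + 17.0986
  = 61.97920
  ≈ 61.9792
T̂ − X = 61.9792 − 57.1 = 4.8792 → 4.879

4.879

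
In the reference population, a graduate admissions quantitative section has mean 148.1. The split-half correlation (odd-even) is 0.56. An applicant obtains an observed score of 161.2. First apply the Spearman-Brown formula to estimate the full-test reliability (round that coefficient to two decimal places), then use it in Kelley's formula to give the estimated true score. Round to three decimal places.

Spearman-Brown: ρ = 2r/(1 + r) = 2(0.56)/(1 + 0.56) = 1.120/1.56 = 0.7179 → 0.72
T̂ = ρX + (1 − ρ)μ
  = 0.72 × 161.2 + 0.28 × 148.1
  = 116.064 + 41.468
  = 157.5320
  ≈ 157.532

157.532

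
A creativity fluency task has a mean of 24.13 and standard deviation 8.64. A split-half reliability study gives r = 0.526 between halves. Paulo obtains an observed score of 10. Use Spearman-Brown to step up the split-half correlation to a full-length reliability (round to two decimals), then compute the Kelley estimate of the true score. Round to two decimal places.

14.38

Spearman-Brown: ρ = 2r/(1 + r) = 2(0.526)/(1 + 0.526) = 1.0520/1.526 = 0.6894 → 0.69
T̂ = 0.69(10) + 0.31(24.13) = 6.90 + 7.4803 = 14.380 → 14.38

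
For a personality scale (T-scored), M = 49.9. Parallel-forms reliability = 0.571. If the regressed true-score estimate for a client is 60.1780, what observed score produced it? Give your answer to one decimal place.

67.9

T̂ = ρX + (1 − ρ)μ  ⇒  X = (T̂ − (1 − ρ)μ) / ρ
X = (60.1780 − 0.429 × 49.9) / 0.571 = (60.1780 − 21.4071) / 0.571 = 38.7709 / 0.571 = 67.900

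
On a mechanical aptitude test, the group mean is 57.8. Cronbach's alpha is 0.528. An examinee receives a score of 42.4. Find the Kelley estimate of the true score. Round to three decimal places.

T̂ = ρX + (1 − ρ)μ
  = 0.528 × 42.4 + 0.472 × 57.8
  = 22.3872 + 27.2816
  = 49.6688
  ≈ 49.669

49.669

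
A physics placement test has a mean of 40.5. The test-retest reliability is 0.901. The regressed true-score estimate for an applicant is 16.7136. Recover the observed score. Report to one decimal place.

T̂ = ρX + (1 − ρ)μ  ⇒  X = (T̂ − (1 − ρ)μ) / ρ
X = (16.7136 − 0.099 × 40.5) / 0.901 = (16.7136 − 4.0095) / 0.901 = 12.7041 / 0.901 = 14.100

14.1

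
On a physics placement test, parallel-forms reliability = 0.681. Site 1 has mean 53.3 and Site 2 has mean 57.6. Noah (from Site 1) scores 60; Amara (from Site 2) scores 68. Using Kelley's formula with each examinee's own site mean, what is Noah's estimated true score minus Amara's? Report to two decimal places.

-6.82

T̂_Noah = 0.681(60) + 0.319(53.3) = 57.8627
T̂_Amara = 0.681(68) + 0.319(57.6) = 64.6824
Difference = 57.8627 − 64.6824 = -6.8197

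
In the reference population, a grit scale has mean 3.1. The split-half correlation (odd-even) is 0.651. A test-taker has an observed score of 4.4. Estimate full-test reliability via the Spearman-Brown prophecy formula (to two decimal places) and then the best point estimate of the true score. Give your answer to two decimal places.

4.13

Spearman-Brown: ρ = 2r/(1 + r) = 2(0.651)/(1 + 0.651) = 1.3020/1.651 = 0.7886 → 0.79
T̂ = ρX + (1 − ρ)μ
  = 0.79 × 4.4 + 0.21 × 3.1
  = 3.476 + 0.651
  = 4.127
  ≈ 4.13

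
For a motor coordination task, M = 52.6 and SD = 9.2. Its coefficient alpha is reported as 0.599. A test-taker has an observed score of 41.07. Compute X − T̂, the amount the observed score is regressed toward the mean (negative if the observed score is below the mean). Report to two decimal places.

-4.62

T̂ = ρX + (1 − ρ)μ
  = 0.599 × 41.07 + 0.401 × 52.6
  = 24.60093 + 21.0926
  = 45.6935
  ≈ 45.694
X − T̂ = 41.07 − 45.694 = -4.624 → -4.62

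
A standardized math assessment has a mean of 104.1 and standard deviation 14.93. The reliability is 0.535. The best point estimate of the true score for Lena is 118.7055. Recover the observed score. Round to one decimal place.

T̂ = ρX + (1 − ρ)μ  ⇒  X = (T̂ − (1 − ρ)μ) / ρ
X = (118.7055 − 0.465 × 104.1) / 0.535 = (118.7055 − 48.4065) / 0.535 = 70.2990 / 0.535 = 131.400

131.4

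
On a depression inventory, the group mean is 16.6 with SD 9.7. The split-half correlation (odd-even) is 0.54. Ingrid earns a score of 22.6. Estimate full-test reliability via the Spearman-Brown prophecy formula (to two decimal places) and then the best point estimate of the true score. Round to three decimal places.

Spearman-Brown: ρ = 2r/(1 + r) = 2(0.54)/(1 + 0.54) = 1.080/1.54 = 0.7013 → 0.70
T̂ = ρX + (1 − ρ)μ
  = 0.70 × 22.6 + 0.30 × 16.6
  = 15.820 + 4.980
  = 20.8000
  ≈ 20.800

20.800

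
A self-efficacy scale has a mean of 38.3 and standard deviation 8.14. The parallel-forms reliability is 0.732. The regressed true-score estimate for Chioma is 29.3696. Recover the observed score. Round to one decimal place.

T̂ = ρX + (1 − ρ)μ  ⇒  X = (T̂ − (1 − ρ)μ) / ρ
X = (29.3696 − 0.268 × 38.3) / 0.732 = (29.3696 − 10.2644) / 0.732 = 19.1052 / 0.732 = 26.100

26.1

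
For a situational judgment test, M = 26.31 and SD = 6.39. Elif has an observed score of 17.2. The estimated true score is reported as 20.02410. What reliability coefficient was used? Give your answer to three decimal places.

T̂ = ρX + (1 − ρ)μ  ⇒  T̂ − μ = ρ(X − μ)
ρ = (T̂ − μ)/(X − μ) = (20.02410 − 26.31) / (17.2 − 26.31) = -6.28590 / -9.11 = 0.69000

0.690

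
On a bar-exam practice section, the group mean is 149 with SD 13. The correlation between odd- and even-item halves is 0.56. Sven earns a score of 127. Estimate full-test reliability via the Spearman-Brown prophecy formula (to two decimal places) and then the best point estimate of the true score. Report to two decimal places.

Spearman-Brown: ρ = 2r/(1 + r) = 2(0.56)/(1 + 0.56) = 1.120/1.56 = 0.7179 → 0.72
T̂ = ρX + (1 − ρ)μ
  = 0.72 × 127 + 0.28 × 149
  = 91.44 + 41.72
  = 133.160
  ≈ 133.16

133.16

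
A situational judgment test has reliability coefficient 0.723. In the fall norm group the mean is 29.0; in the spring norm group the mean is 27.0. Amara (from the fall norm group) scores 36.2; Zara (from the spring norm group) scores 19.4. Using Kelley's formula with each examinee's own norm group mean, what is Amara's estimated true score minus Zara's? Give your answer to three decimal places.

T̂_Amara = 0.723(36.2) + 0.277(29.0) = 34.20560
T̂_Zara = 0.723(19.4) + 0.277(27.0) = 21.50520
Difference = 34.20560 − 21.50520 = 12.70040

12.700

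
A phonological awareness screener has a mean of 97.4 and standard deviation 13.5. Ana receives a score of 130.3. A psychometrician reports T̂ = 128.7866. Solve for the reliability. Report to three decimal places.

0.954

T̂ = ρX + (1 − ρ)μ  ⇒  T̂ − μ = ρ(X − μ)
ρ = (T̂ − μ)/(X − μ) = (128.7866 − 97.4) / (130.3 − 97.4) = 31.3866 / 32.9 = 0.95400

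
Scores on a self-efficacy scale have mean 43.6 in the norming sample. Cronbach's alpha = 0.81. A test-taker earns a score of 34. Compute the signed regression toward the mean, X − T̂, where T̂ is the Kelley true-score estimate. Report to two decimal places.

T̂ = 0.81(34) + 0.19(43.6) = 27.54 + 8.284 = 35.8240 → 35.824
X − T̂ = 34 − 35.824 = -1.824 → -1.82

-1.82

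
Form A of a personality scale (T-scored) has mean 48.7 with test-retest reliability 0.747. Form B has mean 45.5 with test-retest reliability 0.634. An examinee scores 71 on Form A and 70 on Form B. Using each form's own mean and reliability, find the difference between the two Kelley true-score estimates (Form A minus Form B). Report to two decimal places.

T̂_A = 0.747(71) + 0.253(48.7) = 65.3581
T̂_B = 0.634(70) + 0.366(45.5) = 61.0330
T̂_A − T̂_B = 4.3251

4.33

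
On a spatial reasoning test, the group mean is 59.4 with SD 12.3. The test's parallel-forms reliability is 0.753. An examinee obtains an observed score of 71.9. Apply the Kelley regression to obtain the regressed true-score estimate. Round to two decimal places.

T̂ = 0.753(71.9) + 0.247(59.4) = 54.1407 + 14.6718 = 68.812 → 68.81

68.81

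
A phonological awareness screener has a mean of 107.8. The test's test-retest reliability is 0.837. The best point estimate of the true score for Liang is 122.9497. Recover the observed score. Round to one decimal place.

T̂ = ρX + (1 − ρ)μ  ⇒  X = (T̂ − (1 − ρ)μ) / ρ
X = (122.9497 − 0.163 × 107.8) / 0.837 = (122.9497 − 17.5714) / 0.837 = 105.3783 / 0.837 = 125.900

125.9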